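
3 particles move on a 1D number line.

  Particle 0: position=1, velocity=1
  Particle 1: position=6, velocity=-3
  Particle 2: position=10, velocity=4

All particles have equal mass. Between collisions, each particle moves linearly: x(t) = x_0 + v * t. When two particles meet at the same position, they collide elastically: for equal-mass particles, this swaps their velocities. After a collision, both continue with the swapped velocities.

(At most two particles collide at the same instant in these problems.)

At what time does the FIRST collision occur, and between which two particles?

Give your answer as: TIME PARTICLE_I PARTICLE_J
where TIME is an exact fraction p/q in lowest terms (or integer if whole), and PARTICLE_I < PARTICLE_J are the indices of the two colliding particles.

Answer: 5/4 0 1

Derivation:
Pair (0,1): pos 1,6 vel 1,-3 -> gap=5, closing at 4/unit, collide at t=5/4
Pair (1,2): pos 6,10 vel -3,4 -> not approaching (rel speed -7 <= 0)
Earliest collision: t=5/4 between 0 and 1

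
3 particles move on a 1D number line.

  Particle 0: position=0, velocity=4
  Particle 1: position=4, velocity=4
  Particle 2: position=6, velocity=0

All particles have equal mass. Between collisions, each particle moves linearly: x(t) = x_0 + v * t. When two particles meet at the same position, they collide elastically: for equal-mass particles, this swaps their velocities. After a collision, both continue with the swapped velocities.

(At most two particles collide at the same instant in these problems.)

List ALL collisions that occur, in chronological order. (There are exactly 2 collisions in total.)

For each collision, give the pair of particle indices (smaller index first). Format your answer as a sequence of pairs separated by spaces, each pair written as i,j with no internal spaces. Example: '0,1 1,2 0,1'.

Answer: 1,2 0,1

Derivation:
Collision at t=1/2: particles 1 and 2 swap velocities; positions: p0=2 p1=6 p2=6; velocities now: v0=4 v1=0 v2=4
Collision at t=3/2: particles 0 and 1 swap velocities; positions: p0=6 p1=6 p2=10; velocities now: v0=0 v1=4 v2=4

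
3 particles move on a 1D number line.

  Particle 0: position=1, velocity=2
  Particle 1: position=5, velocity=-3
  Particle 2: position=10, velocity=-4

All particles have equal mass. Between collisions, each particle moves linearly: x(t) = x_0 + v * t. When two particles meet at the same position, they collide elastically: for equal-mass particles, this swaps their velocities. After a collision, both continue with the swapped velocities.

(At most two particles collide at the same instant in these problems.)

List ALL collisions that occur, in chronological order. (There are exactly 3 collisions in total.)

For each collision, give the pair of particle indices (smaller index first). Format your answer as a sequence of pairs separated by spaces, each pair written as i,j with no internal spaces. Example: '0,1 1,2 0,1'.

Collision at t=4/5: particles 0 and 1 swap velocities; positions: p0=13/5 p1=13/5 p2=34/5; velocities now: v0=-3 v1=2 v2=-4
Collision at t=3/2: particles 1 and 2 swap velocities; positions: p0=1/2 p1=4 p2=4; velocities now: v0=-3 v1=-4 v2=2
Collision at t=5: particles 0 and 1 swap velocities; positions: p0=-10 p1=-10 p2=11; velocities now: v0=-4 v1=-3 v2=2

Answer: 0,1 1,2 0,1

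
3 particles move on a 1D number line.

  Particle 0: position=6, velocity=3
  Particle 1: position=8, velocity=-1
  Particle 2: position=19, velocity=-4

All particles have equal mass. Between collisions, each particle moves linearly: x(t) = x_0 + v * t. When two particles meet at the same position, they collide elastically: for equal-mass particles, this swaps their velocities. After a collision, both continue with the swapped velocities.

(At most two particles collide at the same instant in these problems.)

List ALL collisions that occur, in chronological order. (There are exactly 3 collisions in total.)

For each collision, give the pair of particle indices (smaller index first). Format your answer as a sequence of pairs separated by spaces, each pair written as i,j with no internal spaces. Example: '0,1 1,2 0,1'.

Collision at t=1/2: particles 0 and 1 swap velocities; positions: p0=15/2 p1=15/2 p2=17; velocities now: v0=-1 v1=3 v2=-4
Collision at t=13/7: particles 1 and 2 swap velocities; positions: p0=43/7 p1=81/7 p2=81/7; velocities now: v0=-1 v1=-4 v2=3
Collision at t=11/3: particles 0 and 1 swap velocities; positions: p0=13/3 p1=13/3 p2=17; velocities now: v0=-4 v1=-1 v2=3

Answer: 0,1 1,2 0,1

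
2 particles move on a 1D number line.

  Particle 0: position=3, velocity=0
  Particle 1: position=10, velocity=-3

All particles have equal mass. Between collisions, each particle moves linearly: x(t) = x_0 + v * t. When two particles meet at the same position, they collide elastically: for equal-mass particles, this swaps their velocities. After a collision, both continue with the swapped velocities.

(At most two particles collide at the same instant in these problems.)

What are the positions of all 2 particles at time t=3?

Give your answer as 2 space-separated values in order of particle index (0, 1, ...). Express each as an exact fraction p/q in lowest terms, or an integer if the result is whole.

Answer: 1 3

Derivation:
Collision at t=7/3: particles 0 and 1 swap velocities; positions: p0=3 p1=3; velocities now: v0=-3 v1=0
Advance to t=3 (no further collisions before then); velocities: v0=-3 v1=0; positions = 1 3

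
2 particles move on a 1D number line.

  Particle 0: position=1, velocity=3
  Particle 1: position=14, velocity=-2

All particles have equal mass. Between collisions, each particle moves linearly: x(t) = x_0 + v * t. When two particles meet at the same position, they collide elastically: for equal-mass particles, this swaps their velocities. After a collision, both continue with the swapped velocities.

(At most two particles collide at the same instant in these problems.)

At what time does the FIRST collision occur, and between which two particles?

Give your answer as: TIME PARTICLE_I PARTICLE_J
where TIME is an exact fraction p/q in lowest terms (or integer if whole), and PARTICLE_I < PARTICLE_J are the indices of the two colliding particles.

Answer: 13/5 0 1

Derivation:
Pair (0,1): pos 1,14 vel 3,-2 -> gap=13, closing at 5/unit, collide at t=13/5
Earliest collision: t=13/5 between 0 and 1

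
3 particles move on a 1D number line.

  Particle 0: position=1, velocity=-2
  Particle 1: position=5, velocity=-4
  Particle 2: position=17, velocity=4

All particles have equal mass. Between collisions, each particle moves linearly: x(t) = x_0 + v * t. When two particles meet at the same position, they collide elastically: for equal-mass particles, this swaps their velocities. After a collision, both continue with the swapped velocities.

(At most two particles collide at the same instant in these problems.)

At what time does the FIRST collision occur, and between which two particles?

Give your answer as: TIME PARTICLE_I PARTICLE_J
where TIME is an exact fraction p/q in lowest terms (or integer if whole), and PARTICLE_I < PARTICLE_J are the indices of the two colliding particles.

Pair (0,1): pos 1,5 vel -2,-4 -> gap=4, closing at 2/unit, collide at t=2
Pair (1,2): pos 5,17 vel -4,4 -> not approaching (rel speed -8 <= 0)
Earliest collision: t=2 between 0 and 1

Answer: 2 0 1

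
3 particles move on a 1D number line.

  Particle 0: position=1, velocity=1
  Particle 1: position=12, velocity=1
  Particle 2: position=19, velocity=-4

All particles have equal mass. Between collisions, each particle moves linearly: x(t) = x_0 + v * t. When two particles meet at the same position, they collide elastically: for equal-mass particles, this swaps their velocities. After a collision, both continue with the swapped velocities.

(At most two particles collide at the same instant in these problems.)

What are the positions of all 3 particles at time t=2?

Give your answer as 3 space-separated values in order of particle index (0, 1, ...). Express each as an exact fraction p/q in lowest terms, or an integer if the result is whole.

Collision at t=7/5: particles 1 and 2 swap velocities; positions: p0=12/5 p1=67/5 p2=67/5; velocities now: v0=1 v1=-4 v2=1
Advance to t=2 (no further collisions before then); velocities: v0=1 v1=-4 v2=1; positions = 3 11 14

Answer: 3 11 14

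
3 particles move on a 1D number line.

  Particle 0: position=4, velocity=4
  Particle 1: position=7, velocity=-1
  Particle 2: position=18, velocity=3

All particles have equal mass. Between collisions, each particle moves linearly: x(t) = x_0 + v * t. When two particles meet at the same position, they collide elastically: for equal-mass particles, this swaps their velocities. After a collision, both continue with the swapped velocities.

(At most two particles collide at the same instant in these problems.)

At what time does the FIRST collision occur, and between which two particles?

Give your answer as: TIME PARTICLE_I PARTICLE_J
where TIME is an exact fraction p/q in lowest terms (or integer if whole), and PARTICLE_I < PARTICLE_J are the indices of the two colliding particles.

Answer: 3/5 0 1

Derivation:
Pair (0,1): pos 4,7 vel 4,-1 -> gap=3, closing at 5/unit, collide at t=3/5
Pair (1,2): pos 7,18 vel -1,3 -> not approaching (rel speed -4 <= 0)
Earliest collision: t=3/5 between 0 and 1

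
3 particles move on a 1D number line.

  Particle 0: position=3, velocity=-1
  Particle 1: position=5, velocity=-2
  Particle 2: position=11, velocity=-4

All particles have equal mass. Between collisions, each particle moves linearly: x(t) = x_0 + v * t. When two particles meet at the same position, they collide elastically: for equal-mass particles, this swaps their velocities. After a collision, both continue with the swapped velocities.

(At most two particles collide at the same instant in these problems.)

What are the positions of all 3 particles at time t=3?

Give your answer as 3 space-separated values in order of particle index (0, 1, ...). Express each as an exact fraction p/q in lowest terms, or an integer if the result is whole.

Collision at t=2: particles 0 and 1 swap velocities; positions: p0=1 p1=1 p2=3; velocities now: v0=-2 v1=-1 v2=-4
Collision at t=8/3: particles 1 and 2 swap velocities; positions: p0=-1/3 p1=1/3 p2=1/3; velocities now: v0=-2 v1=-4 v2=-1
Collision at t=3: particles 0 and 1 swap velocities; positions: p0=-1 p1=-1 p2=0; velocities now: v0=-4 v1=-2 v2=-1
Advance to t=3 (no further collisions before then); velocities: v0=-4 v1=-2 v2=-1; positions = -1 -1 0

Answer: -1 -1 0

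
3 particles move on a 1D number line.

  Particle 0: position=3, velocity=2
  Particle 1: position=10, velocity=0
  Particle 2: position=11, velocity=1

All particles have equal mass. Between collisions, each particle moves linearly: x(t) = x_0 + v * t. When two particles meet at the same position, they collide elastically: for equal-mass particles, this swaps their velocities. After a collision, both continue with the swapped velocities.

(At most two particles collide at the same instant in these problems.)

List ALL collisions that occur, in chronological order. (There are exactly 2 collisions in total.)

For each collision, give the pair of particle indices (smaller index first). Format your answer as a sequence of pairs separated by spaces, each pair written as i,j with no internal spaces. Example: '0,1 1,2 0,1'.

Collision at t=7/2: particles 0 and 1 swap velocities; positions: p0=10 p1=10 p2=29/2; velocities now: v0=0 v1=2 v2=1
Collision at t=8: particles 1 and 2 swap velocities; positions: p0=10 p1=19 p2=19; velocities now: v0=0 v1=1 v2=2

Answer: 0,1 1,2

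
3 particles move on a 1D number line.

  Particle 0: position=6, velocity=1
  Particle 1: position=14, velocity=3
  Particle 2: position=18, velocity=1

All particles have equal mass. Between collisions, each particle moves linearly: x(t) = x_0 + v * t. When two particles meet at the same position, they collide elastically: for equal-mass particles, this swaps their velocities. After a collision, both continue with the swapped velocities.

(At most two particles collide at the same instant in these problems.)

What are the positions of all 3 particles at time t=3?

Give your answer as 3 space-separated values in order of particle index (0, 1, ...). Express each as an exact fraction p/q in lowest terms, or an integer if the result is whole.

Collision at t=2: particles 1 and 2 swap velocities; positions: p0=8 p1=20 p2=20; velocities now: v0=1 v1=1 v2=3
Advance to t=3 (no further collisions before then); velocities: v0=1 v1=1 v2=3; positions = 9 21 23

Answer: 9 21 23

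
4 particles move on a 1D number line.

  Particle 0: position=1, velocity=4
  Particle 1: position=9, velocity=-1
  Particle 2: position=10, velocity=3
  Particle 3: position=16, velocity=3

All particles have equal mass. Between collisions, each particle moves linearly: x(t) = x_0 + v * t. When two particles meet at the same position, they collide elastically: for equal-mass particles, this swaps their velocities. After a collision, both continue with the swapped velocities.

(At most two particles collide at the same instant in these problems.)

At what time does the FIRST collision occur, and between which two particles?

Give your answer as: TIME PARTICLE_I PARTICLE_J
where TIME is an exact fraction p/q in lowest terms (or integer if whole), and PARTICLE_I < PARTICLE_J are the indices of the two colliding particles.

Answer: 8/5 0 1

Derivation:
Pair (0,1): pos 1,9 vel 4,-1 -> gap=8, closing at 5/unit, collide at t=8/5
Pair (1,2): pos 9,10 vel -1,3 -> not approaching (rel speed -4 <= 0)
Pair (2,3): pos 10,16 vel 3,3 -> not approaching (rel speed 0 <= 0)
Earliest collision: t=8/5 between 0 and 1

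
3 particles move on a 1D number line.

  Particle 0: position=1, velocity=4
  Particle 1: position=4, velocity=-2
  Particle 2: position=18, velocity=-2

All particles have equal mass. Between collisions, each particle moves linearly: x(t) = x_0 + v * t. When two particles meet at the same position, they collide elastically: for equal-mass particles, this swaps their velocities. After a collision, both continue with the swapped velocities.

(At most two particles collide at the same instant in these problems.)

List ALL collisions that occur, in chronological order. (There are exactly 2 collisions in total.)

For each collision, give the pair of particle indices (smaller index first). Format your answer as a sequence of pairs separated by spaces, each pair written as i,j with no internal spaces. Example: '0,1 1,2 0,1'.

Answer: 0,1 1,2

Derivation:
Collision at t=1/2: particles 0 and 1 swap velocities; positions: p0=3 p1=3 p2=17; velocities now: v0=-2 v1=4 v2=-2
Collision at t=17/6: particles 1 and 2 swap velocities; positions: p0=-5/3 p1=37/3 p2=37/3; velocities now: v0=-2 v1=-2 v2=4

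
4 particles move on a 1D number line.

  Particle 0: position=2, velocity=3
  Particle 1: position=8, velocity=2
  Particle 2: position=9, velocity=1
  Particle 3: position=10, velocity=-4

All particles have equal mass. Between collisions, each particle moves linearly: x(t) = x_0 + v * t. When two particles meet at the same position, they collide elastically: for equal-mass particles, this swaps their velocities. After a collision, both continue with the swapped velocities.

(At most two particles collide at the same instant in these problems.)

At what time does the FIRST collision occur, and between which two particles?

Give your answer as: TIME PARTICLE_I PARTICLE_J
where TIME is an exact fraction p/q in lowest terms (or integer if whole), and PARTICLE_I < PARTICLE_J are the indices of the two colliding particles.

Answer: 1/5 2 3

Derivation:
Pair (0,1): pos 2,8 vel 3,2 -> gap=6, closing at 1/unit, collide at t=6
Pair (1,2): pos 8,9 vel 2,1 -> gap=1, closing at 1/unit, collide at t=1
Pair (2,3): pos 9,10 vel 1,-4 -> gap=1, closing at 5/unit, collide at t=1/5
Earliest collision: t=1/5 between 2 and 3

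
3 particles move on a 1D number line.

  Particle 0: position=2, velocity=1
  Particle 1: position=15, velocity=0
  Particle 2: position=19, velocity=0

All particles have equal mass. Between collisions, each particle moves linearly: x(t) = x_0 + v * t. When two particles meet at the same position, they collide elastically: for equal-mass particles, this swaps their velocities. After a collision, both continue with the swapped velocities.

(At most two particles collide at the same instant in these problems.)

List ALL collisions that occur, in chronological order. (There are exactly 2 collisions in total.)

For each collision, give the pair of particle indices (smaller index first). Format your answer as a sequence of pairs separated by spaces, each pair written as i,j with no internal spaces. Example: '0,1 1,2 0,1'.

Collision at t=13: particles 0 and 1 swap velocities; positions: p0=15 p1=15 p2=19; velocities now: v0=0 v1=1 v2=0
Collision at t=17: particles 1 and 2 swap velocities; positions: p0=15 p1=19 p2=19; velocities now: v0=0 v1=0 v2=1

Answer: 0,1 1,2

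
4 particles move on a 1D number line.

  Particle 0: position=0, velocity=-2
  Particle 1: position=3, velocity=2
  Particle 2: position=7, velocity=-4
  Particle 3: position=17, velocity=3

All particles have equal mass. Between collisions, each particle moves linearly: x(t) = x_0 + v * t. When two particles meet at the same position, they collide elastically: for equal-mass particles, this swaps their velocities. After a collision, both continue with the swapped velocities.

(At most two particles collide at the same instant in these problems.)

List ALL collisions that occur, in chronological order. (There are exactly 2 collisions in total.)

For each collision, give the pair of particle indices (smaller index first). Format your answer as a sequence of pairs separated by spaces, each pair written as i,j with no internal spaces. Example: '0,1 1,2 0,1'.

Collision at t=2/3: particles 1 and 2 swap velocities; positions: p0=-4/3 p1=13/3 p2=13/3 p3=19; velocities now: v0=-2 v1=-4 v2=2 v3=3
Collision at t=7/2: particles 0 and 1 swap velocities; positions: p0=-7 p1=-7 p2=10 p3=55/2; velocities now: v0=-4 v1=-2 v2=2 v3=3

Answer: 1,2 0,1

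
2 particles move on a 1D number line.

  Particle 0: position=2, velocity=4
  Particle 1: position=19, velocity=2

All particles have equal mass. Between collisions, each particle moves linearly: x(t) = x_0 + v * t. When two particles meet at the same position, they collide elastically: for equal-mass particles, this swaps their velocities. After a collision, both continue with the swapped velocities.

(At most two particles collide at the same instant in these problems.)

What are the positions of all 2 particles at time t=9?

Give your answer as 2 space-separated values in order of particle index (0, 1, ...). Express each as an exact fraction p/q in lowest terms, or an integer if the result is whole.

Collision at t=17/2: particles 0 and 1 swap velocities; positions: p0=36 p1=36; velocities now: v0=2 v1=4
Advance to t=9 (no further collisions before then); velocities: v0=2 v1=4; positions = 37 38

Answer: 37 38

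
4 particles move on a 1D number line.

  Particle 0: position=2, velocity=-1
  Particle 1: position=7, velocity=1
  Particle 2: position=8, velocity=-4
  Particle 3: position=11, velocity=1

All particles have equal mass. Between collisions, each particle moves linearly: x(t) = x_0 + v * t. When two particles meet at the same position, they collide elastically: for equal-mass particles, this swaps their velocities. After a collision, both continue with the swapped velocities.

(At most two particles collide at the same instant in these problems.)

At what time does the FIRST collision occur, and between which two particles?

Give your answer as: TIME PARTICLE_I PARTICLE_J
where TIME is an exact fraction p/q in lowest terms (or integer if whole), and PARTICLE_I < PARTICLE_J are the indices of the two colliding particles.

Pair (0,1): pos 2,7 vel -1,1 -> not approaching (rel speed -2 <= 0)
Pair (1,2): pos 7,8 vel 1,-4 -> gap=1, closing at 5/unit, collide at t=1/5
Pair (2,3): pos 8,11 vel -4,1 -> not approaching (rel speed -5 <= 0)
Earliest collision: t=1/5 between 1 and 2

Answer: 1/5 1 2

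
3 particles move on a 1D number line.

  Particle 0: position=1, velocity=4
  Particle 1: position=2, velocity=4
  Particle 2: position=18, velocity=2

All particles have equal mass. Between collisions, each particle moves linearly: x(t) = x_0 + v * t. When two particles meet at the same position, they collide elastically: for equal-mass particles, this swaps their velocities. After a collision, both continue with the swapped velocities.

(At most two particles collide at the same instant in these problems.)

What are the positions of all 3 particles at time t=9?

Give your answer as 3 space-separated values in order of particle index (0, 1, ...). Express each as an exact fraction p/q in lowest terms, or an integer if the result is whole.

Collision at t=8: particles 1 and 2 swap velocities; positions: p0=33 p1=34 p2=34; velocities now: v0=4 v1=2 v2=4
Collision at t=17/2: particles 0 and 1 swap velocities; positions: p0=35 p1=35 p2=36; velocities now: v0=2 v1=4 v2=4
Advance to t=9 (no further collisions before then); velocities: v0=2 v1=4 v2=4; positions = 36 37 38

Answer: 36 37 38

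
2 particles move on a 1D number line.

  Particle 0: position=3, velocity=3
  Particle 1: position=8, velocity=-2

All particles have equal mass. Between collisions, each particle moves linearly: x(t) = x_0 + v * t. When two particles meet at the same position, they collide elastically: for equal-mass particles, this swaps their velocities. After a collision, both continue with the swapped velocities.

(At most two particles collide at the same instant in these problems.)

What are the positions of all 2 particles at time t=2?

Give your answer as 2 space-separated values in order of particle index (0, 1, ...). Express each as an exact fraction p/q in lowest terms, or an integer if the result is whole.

Answer: 4 9

Derivation:
Collision at t=1: particles 0 and 1 swap velocities; positions: p0=6 p1=6; velocities now: v0=-2 v1=3
Advance to t=2 (no further collisions before then); velocities: v0=-2 v1=3; positions = 4 9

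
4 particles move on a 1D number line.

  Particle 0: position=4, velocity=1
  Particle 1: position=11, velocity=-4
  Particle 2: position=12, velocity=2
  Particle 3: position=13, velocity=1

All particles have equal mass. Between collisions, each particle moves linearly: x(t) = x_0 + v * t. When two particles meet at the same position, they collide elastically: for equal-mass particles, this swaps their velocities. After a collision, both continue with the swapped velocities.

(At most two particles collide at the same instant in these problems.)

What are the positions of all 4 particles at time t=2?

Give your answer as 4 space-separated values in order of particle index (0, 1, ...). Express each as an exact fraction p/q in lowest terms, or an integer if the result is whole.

Answer: 3 6 15 16

Derivation:
Collision at t=1: particles 2 and 3 swap velocities; positions: p0=5 p1=7 p2=14 p3=14; velocities now: v0=1 v1=-4 v2=1 v3=2
Collision at t=7/5: particles 0 and 1 swap velocities; positions: p0=27/5 p1=27/5 p2=72/5 p3=74/5; velocities now: v0=-4 v1=1 v2=1 v3=2
Advance to t=2 (no further collisions before then); velocities: v0=-4 v1=1 v2=1 v3=2; positions = 3 6 15 16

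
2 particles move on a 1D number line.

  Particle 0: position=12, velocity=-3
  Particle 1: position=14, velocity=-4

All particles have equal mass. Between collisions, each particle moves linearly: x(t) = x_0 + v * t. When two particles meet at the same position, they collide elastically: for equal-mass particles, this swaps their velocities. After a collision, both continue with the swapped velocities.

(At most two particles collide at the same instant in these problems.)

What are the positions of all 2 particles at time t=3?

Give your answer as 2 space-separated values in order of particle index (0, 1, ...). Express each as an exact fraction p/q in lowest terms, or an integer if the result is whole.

Collision at t=2: particles 0 and 1 swap velocities; positions: p0=6 p1=6; velocities now: v0=-4 v1=-3
Advance to t=3 (no further collisions before then); velocities: v0=-4 v1=-3; positions = 2 3

Answer: 2 3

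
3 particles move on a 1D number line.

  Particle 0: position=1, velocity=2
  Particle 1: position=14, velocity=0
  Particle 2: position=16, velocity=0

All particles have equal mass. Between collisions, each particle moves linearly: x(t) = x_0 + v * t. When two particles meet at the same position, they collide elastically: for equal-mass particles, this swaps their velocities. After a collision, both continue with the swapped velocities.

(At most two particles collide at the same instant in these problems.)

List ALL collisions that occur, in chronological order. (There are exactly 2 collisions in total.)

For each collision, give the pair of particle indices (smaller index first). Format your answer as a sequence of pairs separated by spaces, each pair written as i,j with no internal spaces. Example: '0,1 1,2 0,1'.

Answer: 0,1 1,2

Derivation:
Collision at t=13/2: particles 0 and 1 swap velocities; positions: p0=14 p1=14 p2=16; velocities now: v0=0 v1=2 v2=0
Collision at t=15/2: particles 1 and 2 swap velocities; positions: p0=14 p1=16 p2=16; velocities now: v0=0 v1=0 v2=2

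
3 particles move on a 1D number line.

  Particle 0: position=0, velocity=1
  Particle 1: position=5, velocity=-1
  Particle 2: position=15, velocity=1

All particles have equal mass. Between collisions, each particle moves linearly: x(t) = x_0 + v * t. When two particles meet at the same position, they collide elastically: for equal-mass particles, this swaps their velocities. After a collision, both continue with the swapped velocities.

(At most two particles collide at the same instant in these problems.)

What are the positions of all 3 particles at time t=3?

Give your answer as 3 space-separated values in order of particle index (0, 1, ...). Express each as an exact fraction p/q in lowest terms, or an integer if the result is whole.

Answer: 2 3 18

Derivation:
Collision at t=5/2: particles 0 and 1 swap velocities; positions: p0=5/2 p1=5/2 p2=35/2; velocities now: v0=-1 v1=1 v2=1
Advance to t=3 (no further collisions before then); velocities: v0=-1 v1=1 v2=1; positions = 2 3 18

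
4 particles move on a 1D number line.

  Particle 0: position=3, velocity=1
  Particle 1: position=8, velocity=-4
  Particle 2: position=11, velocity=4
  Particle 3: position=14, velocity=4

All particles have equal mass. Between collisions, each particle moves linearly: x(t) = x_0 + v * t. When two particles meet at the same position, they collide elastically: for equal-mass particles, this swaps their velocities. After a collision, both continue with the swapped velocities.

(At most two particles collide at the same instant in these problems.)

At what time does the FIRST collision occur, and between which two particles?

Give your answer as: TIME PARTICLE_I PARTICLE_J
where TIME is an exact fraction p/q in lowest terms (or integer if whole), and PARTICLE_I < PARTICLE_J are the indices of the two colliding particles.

Answer: 1 0 1

Derivation:
Pair (0,1): pos 3,8 vel 1,-4 -> gap=5, closing at 5/unit, collide at t=1
Pair (1,2): pos 8,11 vel -4,4 -> not approaching (rel speed -8 <= 0)
Pair (2,3): pos 11,14 vel 4,4 -> not approaching (rel speed 0 <= 0)
Earliest collision: t=1 between 0 and 1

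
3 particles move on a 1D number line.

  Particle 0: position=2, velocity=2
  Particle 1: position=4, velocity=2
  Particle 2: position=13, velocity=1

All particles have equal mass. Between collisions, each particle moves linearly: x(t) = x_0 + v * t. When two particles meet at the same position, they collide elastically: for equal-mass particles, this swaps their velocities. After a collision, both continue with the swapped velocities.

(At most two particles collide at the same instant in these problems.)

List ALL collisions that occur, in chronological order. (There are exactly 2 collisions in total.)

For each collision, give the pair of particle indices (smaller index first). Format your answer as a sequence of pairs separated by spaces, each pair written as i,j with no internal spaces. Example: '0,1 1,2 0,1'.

Answer: 1,2 0,1

Derivation:
Collision at t=9: particles 1 and 2 swap velocities; positions: p0=20 p1=22 p2=22; velocities now: v0=2 v1=1 v2=2
Collision at t=11: particles 0 and 1 swap velocities; positions: p0=24 p1=24 p2=26; velocities now: v0=1 v1=2 v2=2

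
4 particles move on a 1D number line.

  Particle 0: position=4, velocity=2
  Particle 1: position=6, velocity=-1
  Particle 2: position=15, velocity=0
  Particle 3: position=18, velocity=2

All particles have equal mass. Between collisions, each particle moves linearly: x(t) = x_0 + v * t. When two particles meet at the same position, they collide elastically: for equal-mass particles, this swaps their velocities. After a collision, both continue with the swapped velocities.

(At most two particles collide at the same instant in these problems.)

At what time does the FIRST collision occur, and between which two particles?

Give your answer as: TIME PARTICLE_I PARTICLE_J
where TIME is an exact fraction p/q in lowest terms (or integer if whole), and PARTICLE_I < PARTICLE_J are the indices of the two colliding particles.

Pair (0,1): pos 4,6 vel 2,-1 -> gap=2, closing at 3/unit, collide at t=2/3
Pair (1,2): pos 6,15 vel -1,0 -> not approaching (rel speed -1 <= 0)
Pair (2,3): pos 15,18 vel 0,2 -> not approaching (rel speed -2 <= 0)
Earliest collision: t=2/3 between 0 and 1

Answer: 2/3 0 1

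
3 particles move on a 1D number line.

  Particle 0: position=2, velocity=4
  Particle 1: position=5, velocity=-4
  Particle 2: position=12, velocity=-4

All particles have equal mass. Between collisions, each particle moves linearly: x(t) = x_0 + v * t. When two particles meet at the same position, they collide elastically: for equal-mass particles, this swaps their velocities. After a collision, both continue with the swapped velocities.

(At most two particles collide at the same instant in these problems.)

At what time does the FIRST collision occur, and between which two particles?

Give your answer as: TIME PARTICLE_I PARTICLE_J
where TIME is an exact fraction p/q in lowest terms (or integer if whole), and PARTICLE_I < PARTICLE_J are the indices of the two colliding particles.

Pair (0,1): pos 2,5 vel 4,-4 -> gap=3, closing at 8/unit, collide at t=3/8
Pair (1,2): pos 5,12 vel -4,-4 -> not approaching (rel speed 0 <= 0)
Earliest collision: t=3/8 between 0 and 1

Answer: 3/8 0 1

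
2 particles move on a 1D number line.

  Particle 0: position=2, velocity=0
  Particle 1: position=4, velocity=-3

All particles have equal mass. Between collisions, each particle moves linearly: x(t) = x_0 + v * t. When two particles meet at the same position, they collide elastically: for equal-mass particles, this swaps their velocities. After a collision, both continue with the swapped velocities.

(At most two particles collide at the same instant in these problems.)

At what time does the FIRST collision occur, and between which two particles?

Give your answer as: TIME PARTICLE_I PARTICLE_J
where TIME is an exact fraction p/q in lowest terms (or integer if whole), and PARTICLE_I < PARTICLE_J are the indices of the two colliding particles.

Answer: 2/3 0 1

Derivation:
Pair (0,1): pos 2,4 vel 0,-3 -> gap=2, closing at 3/unit, collide at t=2/3
Earliest collision: t=2/3 between 0 and 1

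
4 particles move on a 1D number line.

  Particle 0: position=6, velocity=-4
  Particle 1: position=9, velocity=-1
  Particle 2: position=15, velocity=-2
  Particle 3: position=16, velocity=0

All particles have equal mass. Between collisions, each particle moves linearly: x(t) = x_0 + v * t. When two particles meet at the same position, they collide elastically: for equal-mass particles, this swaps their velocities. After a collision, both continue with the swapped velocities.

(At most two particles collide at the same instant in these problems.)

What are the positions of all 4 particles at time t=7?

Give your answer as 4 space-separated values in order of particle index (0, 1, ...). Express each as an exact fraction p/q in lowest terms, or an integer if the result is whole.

Answer: -22 1 2 16

Derivation:
Collision at t=6: particles 1 and 2 swap velocities; positions: p0=-18 p1=3 p2=3 p3=16; velocities now: v0=-4 v1=-2 v2=-1 v3=0
Advance to t=7 (no further collisions before then); velocities: v0=-4 v1=-2 v2=-1 v3=0; positions = -22 1 2 16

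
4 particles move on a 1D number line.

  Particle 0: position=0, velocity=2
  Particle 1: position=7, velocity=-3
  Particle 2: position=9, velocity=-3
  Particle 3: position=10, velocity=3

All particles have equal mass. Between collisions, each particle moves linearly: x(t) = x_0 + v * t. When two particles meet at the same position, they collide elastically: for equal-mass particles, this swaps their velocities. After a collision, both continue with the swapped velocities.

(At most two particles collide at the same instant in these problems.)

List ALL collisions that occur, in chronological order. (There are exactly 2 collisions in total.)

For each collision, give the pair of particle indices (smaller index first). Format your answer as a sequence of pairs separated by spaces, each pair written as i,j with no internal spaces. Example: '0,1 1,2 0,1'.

Collision at t=7/5: particles 0 and 1 swap velocities; positions: p0=14/5 p1=14/5 p2=24/5 p3=71/5; velocities now: v0=-3 v1=2 v2=-3 v3=3
Collision at t=9/5: particles 1 and 2 swap velocities; positions: p0=8/5 p1=18/5 p2=18/5 p3=77/5; velocities now: v0=-3 v1=-3 v2=2 v3=3

Answer: 0,1 1,2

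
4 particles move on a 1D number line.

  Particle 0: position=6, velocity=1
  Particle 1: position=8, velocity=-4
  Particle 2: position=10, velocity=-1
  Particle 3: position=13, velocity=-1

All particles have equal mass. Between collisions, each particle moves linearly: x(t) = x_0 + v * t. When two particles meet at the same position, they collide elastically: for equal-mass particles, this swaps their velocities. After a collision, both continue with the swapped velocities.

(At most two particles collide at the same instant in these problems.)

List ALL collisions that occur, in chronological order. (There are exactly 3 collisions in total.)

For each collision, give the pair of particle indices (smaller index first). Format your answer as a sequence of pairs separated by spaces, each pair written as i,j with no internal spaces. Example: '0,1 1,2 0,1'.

Answer: 0,1 1,2 2,3

Derivation:
Collision at t=2/5: particles 0 and 1 swap velocities; positions: p0=32/5 p1=32/5 p2=48/5 p3=63/5; velocities now: v0=-4 v1=1 v2=-1 v3=-1
Collision at t=2: particles 1 and 2 swap velocities; positions: p0=0 p1=8 p2=8 p3=11; velocities now: v0=-4 v1=-1 v2=1 v3=-1
Collision at t=7/2: particles 2 and 3 swap velocities; positions: p0=-6 p1=13/2 p2=19/2 p3=19/2; velocities now: v0=-4 v1=-1 v2=-1 v3=1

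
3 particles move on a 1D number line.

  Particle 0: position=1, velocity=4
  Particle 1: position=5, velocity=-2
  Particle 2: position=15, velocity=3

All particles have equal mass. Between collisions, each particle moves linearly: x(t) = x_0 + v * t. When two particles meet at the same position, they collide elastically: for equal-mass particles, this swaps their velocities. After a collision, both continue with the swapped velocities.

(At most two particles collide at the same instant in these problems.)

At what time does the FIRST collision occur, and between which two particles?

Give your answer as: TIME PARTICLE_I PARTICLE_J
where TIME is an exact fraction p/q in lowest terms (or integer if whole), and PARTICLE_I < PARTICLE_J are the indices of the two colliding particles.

Answer: 2/3 0 1

Derivation:
Pair (0,1): pos 1,5 vel 4,-2 -> gap=4, closing at 6/unit, collide at t=2/3
Pair (1,2): pos 5,15 vel -2,3 -> not approaching (rel speed -5 <= 0)
Earliest collision: t=2/3 between 0 and 1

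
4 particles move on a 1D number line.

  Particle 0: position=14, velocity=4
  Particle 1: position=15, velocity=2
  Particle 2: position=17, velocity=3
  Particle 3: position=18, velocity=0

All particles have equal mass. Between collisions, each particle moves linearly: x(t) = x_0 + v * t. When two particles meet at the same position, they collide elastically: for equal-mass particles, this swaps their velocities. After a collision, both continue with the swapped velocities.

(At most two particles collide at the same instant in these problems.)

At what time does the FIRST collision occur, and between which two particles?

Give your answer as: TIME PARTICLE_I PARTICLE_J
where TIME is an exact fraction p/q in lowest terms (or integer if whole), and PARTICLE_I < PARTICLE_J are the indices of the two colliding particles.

Answer: 1/3 2 3

Derivation:
Pair (0,1): pos 14,15 vel 4,2 -> gap=1, closing at 2/unit, collide at t=1/2
Pair (1,2): pos 15,17 vel 2,3 -> not approaching (rel speed -1 <= 0)
Pair (2,3): pos 17,18 vel 3,0 -> gap=1, closing at 3/unit, collide at t=1/3
Earliest collision: t=1/3 between 2 and 3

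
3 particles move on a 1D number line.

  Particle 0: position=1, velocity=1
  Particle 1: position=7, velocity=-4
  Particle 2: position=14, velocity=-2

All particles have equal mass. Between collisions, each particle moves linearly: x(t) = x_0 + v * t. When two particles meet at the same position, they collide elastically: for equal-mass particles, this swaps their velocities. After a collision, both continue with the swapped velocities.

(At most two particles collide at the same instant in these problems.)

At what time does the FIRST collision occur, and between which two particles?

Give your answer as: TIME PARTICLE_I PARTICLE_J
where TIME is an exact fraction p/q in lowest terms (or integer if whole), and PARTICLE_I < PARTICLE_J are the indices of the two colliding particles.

Answer: 6/5 0 1

Derivation:
Pair (0,1): pos 1,7 vel 1,-4 -> gap=6, closing at 5/unit, collide at t=6/5
Pair (1,2): pos 7,14 vel -4,-2 -> not approaching (rel speed -2 <= 0)
Earliest collision: t=6/5 between 0 and 1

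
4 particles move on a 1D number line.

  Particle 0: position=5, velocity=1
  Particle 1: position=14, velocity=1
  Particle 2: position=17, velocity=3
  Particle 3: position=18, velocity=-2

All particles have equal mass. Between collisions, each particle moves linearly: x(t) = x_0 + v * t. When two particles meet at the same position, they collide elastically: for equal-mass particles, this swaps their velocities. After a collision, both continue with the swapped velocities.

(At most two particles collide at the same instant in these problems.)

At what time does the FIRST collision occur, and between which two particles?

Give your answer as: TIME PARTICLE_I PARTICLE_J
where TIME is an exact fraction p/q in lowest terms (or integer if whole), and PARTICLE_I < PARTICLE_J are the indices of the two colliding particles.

Answer: 1/5 2 3

Derivation:
Pair (0,1): pos 5,14 vel 1,1 -> not approaching (rel speed 0 <= 0)
Pair (1,2): pos 14,17 vel 1,3 -> not approaching (rel speed -2 <= 0)
Pair (2,3): pos 17,18 vel 3,-2 -> gap=1, closing at 5/unit, collide at t=1/5
Earliest collision: t=1/5 between 2 and 3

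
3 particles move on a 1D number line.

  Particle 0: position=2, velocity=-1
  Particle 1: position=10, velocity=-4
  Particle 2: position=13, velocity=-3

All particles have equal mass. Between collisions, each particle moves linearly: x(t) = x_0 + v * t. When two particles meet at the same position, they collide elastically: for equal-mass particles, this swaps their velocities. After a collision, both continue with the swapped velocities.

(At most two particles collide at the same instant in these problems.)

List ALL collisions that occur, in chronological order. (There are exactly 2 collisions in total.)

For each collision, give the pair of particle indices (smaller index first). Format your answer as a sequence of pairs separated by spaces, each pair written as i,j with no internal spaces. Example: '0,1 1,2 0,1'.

Answer: 0,1 1,2

Derivation:
Collision at t=8/3: particles 0 and 1 swap velocities; positions: p0=-2/3 p1=-2/3 p2=5; velocities now: v0=-4 v1=-1 v2=-3
Collision at t=11/2: particles 1 and 2 swap velocities; positions: p0=-12 p1=-7/2 p2=-7/2; velocities now: v0=-4 v1=-3 v2=-1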